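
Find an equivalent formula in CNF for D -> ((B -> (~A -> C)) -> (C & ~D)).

(~D | B) & (~D | ~A) & (~D | ~C)

D -> ((B -> (~A -> C)) -> (C & ~D))
⇔ ~D | ((B -> (~A -> C)) -> (C & ~D))   [eliminate ->]
⇔ ~D | ~(B -> (~A -> C)) | (C & ~D)   [eliminate ->]
⇔ ~D | ~(~B | (~A -> C)) | (C & ~D)   [eliminate ->]
⇔ ~D | ~(~B | ~~A | C) | (C & ~D)   [eliminate ->]
⇔ ~D | (~~B & ~~~A & ~C) | (C & ~D)   [De Morgan]
⇔ ~D | (B & ~~~A & ~C) | (C & ~D)   [double negation]
⇔ ~D | (B & ~A & ~C) | (C & ~D)   [double negation]
⇔ (~D | B | C) & (~D | B | ~D) & (~D | ~A | C) & (~D | ~A | ~D) & (~D | ~C | C) & (~D | ~C | ~D)   [distribute | over &]
⇔ (~D | B) & (~D | ~A) & (~D | ~C)   [simplify]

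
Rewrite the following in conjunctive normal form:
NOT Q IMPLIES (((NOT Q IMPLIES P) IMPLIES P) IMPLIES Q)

NOT Q IMPLIES (((NOT Q IMPLIES P) IMPLIES P) IMPLIES Q)
= NOT NOT Q OR (((NOT Q IMPLIES P) IMPLIES P) IMPLIES Q)   — eliminate IMPLIES
= NOT NOT Q OR NOT ((NOT Q IMPLIES P) IMPLIES P) OR Q   — eliminate IMPLIES
= NOT NOT Q OR NOT (NOT (NOT Q IMPLIES P) OR P) OR Q   — eliminate IMPLIES
= NOT NOT Q OR NOT (NOT (NOT NOT Q OR P) OR P) OR Q   — eliminate IMPLIES
= Q OR NOT (NOT (NOT NOT Q OR P) OR P) OR Q   — double negation
= Q OR (NOT NOT (NOT NOT Q OR P) AND NOT P) OR Q   — De Morgan
= Q OR ((NOT NOT Q OR P) AND NOT P) OR Q   — double negation
= Q OR ((Q OR P) AND NOT P) OR Q   — double negation
= (Q OR Q OR P OR Q) AND (Q OR NOT P OR Q)   — distribute OR over AND
= (Q OR P) AND (Q OR NOT P)   — simplify

(Q OR P) AND (Q OR NOT P)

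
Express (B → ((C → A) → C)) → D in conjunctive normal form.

(B → ((C → A) → C)) → D
= ¬(B → ((C → A) → C)) ∨ D
= ¬(¬B ∨ ((C → A) → C)) ∨ D
= ¬(¬B ∨ ¬(C → A) ∨ C) ∨ D
= ¬(¬B ∨ ¬(¬C ∨ A) ∨ C) ∨ D
= ¬¬B ∧ ¬¬(¬C ∨ A) ∧ ¬C ∨ D
= B ∧ ¬¬(¬C ∨ A) ∧ ¬C ∨ D
= B ∧ (¬C ∨ A) ∧ ¬C ∨ D
= (B ∨ D) ∧ (¬C ∨ A ∨ D) ∧ (¬C ∨ D)
= (B ∨ D) ∧ (¬C ∨ D)

(B ∨ D) ∧ (¬C ∨ D)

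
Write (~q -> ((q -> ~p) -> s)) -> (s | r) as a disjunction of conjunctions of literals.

(~q & ~s) | s | r

(~q -> ((q -> ~p) -> s)) -> (s | r)
≡ ~(~q -> ((q -> ~p) -> s)) | s | r   [eliminate ->]
≡ ~(~~q | ((q -> ~p) -> s)) | s | r   [eliminate ->]
≡ ~(~~q | ~(q -> ~p) | s) | s | r   [eliminate ->]
≡ ~(~~q | ~(~q | ~p) | s) | s | r   [eliminate ->]
≡ (~~~q & ~~(~q | ~p) & ~s) | s | r   [De Morgan]
≡ (~q & ~~(~q | ~p) & ~s) | s | r   [double negation]
≡ (~q & (~q | ~p) & ~s) | s | r   [double negation]
≡ (~q & ~q & ~s) | (~q & ~p & ~s) | s | r   [distribute & over |]
≡ (~q & ~s) | s | r   [simplify]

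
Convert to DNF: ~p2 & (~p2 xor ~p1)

~p2 & (~p2 xor ~p1)
≡ ~p2 & ((~p2 & ~~p1) | (~~p2 & ~p1))
≡ ~p2 & ((~p2 & p1) | (~~p2 & ~p1))
≡ ~p2 & ((~p2 & p1) | (p2 & ~p1))
≡ (~p2 & ~p2 & p1) | (~p2 & p2 & ~p1)
≡ ~p2 & p1

~p2 & p1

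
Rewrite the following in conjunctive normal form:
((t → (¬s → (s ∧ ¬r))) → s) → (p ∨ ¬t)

(¬t ∨ s ∨ p) ∧ (¬s ∨ p ∨ ¬t)

((t → (¬s → (s ∧ ¬r))) → s) → (p ∨ ¬t)
= ¬((t → (¬s → (s ∧ ¬r))) → s) ∨ p ∨ ¬t   [eliminate →]
= ¬(¬(t → (¬s → (s ∧ ¬r))) ∨ s) ∨ p ∨ ¬t   [eliminate →]
= ¬(¬(¬t ∨ (¬s → (s ∧ ¬r))) ∨ s) ∨ p ∨ ¬t   [eliminate →]
= ¬(¬(¬t ∨ ¬¬s ∨ (s ∧ ¬r)) ∨ s) ∨ p ∨ ¬t   [eliminate →]
= (¬¬(¬t ∨ ¬¬s ∨ (s ∧ ¬r)) ∧ ¬s) ∨ p ∨ ¬t   [De Morgan]
= ((¬t ∨ ¬¬s ∨ (s ∧ ¬r)) ∧ ¬s) ∨ p ∨ ¬t   [double negation]
= ((¬t ∨ s ∨ (s ∧ ¬r)) ∧ ¬s) ∨ p ∨ ¬t   [double negation]
= (¬t ∨ s ∨ s ∨ p ∨ ¬t) ∧ (¬t ∨ s ∨ ¬r ∨ p ∨ ¬t) ∧ (¬s ∨ p ∨ ¬t)   [distribute ∨ over ∧]
= (¬t ∨ s ∨ p) ∧ (¬s ∨ p ∨ ¬t)   [simplify]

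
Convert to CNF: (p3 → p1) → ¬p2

(p3 ∨ ¬p2) ∧ (¬p1 ∨ ¬p2)

(p3 → p1) → ¬p2
⇔ ¬(p3 → p1) ∨ ¬p2
⇔ ¬(¬p3 ∨ p1) ∨ ¬p2
⇔ (¬¬p3 ∧ ¬p1) ∨ ¬p2
⇔ (p3 ∧ ¬p1) ∨ ¬p2
⇔ (p3 ∨ ¬p2) ∧ (¬p1 ∨ ¬p2)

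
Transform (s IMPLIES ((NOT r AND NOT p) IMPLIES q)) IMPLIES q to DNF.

(s AND NOT r AND NOT p AND NOT q) OR q

(s IMPLIES ((NOT r AND NOT p) IMPLIES q)) IMPLIES q
= NOT (s IMPLIES ((NOT r AND NOT p) IMPLIES q)) OR q   (eliminate IMPLIES)
= NOT (NOT s OR ((NOT r AND NOT p) IMPLIES q)) OR q   (eliminate IMPLIES)
= NOT (NOT s OR NOT (NOT r AND NOT p) OR q) OR q   (eliminate IMPLIES)
= (NOT NOT s AND NOT NOT (NOT r AND NOT p) AND NOT q) OR q   (De Morgan)
= (s AND NOT NOT (NOT r AND NOT p) AND NOT q) OR q   (double negation)
= (s AND NOT r AND NOT p AND NOT q) OR q   (double negation)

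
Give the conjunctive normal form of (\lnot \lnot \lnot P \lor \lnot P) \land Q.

(\lnot \lnot \lnot P \lor \lnot P) \land Q
= (\lnot P \lor \lnot P) \land Q   [double negation]
= \lnot P \land Q   [simplify]

\lnot P \land Q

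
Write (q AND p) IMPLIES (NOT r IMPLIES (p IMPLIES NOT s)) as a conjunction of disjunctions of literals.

(q AND p) IMPLIES (NOT r IMPLIES (p IMPLIES NOT s))
≡ NOT (q AND p) OR (NOT r IMPLIES (p IMPLIES NOT s))   [eliminate IMPLIES]
≡ NOT (q AND p) OR NOT NOT r OR (p IMPLIES NOT s)   [eliminate IMPLIES]
≡ NOT (q AND p) OR NOT NOT r OR NOT p OR NOT s   [eliminate IMPLIES]
≡ NOT q OR NOT p OR NOT NOT r OR NOT p OR NOT s   [De Morgan]
≡ NOT q OR NOT p OR r OR NOT p OR NOT s   [double negation]
≡ NOT q OR NOT p OR r OR NOT s   [simplify]

NOT q OR NOT p OR r OR NOT s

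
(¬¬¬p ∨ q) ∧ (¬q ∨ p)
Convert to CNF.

(¬¬¬p ∨ q) ∧ (¬q ∨ p)
≡ (¬p ∨ q) ∧ (¬q ∨ p)   (double negation)

(¬p ∨ q) ∧ (¬q ∨ p)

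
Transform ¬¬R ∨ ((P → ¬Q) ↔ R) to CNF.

(R ∨ P) ∧ (R ∨ Q)

¬¬R ∨ ((P → ¬Q) ↔ R)
⇔ ¬¬R ∨ (((P → ¬Q) → R) ∧ (R → (P → ¬Q)))
⇔ ¬¬R ∨ ((¬(P → ¬Q) ∨ R) ∧ (R → (P → ¬Q)))
⇔ ¬¬R ∨ ((¬(¬P ∨ ¬Q) ∨ R) ∧ (R → (P → ¬Q)))
⇔ ¬¬R ∨ ((¬(¬P ∨ ¬Q) ∨ R) ∧ (¬R ∨ (P → ¬Q)))
⇔ ¬¬R ∨ ((¬(¬P ∨ ¬Q) ∨ R) ∧ (¬R ∨ ¬P ∨ ¬Q))
⇔ R ∨ ((¬(¬P ∨ ¬Q) ∨ R) ∧ (¬R ∨ ¬P ∨ ¬Q))
⇔ R ∨ (((¬¬P ∧ ¬¬Q) ∨ R) ∧ (¬R ∨ ¬P ∨ ¬Q))
⇔ R ∨ (((P ∧ ¬¬Q) ∨ R) ∧ (¬R ∨ ¬P ∨ ¬Q))
⇔ R ∨ (((P ∧ Q) ∨ R) ∧ (¬R ∨ ¬P ∨ ¬Q))
⇔ (R ∨ P ∨ R) ∧ (R ∨ Q ∨ R) ∧ (R ∨ ¬R ∨ ¬P ∨ ¬Q)
⇔ (R ∨ P) ∧ (R ∨ Q)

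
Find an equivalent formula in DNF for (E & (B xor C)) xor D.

(E & B & ~C & ~D) | (E & ~B & C & ~D) | (~E & D) | (~B & ~C & D) | (C & B & D)

(E & (B xor C)) xor D
≡ (E & (B xor C) & ~D) | (~(E & (B xor C)) & D)   [expand xor]
≡ (E & ((B & ~C) | (~B & C)) & ~D) | (~(E & (B xor C)) & D)   [expand xor]
≡ (E & ((B & ~C) | (~B & C)) & ~D) | (~(E & ((B & ~C) | (~B & C))) & D)   [expand xor]
≡ (E & ((B & ~C) | (~B & C)) & ~D) | ((~E | ~((B & ~C) | (~B & C))) & D)   [De Morgan]
≡ (E & ((B & ~C) | (~B & C)) & ~D) | ((~E | (~(B & ~C) & ~(~B & C))) & D)   [De Morgan]
≡ (E & ((B & ~C) | (~B & C)) & ~D) | ((~E | ((~B | ~~C) & ~(~B & C))) & D)   [De Morgan]
≡ (E & ((B & ~C) | (~B & C)) & ~D) | ((~E | ((~B | C) & ~(~B & C))) & D)   [double negation]
≡ (E & ((B & ~C) | (~B & C)) & ~D) | ((~E | ((~B | C) & (~~B | ~C))) & D)   [De Morgan]
≡ (E & ((B & ~C) | (~B & C)) & ~D) | ((~E | ((~B | C) & (B | ~C))) & D)   [double negation]
≡ (E & B & ~C & ~D) | (E & ~B & C & ~D) | (~E & D) | (~B & B & D) | (~B & ~C & D) | (C & B & D) | (C & ~C & D)   [distribute & over |]
≡ (E & B & ~C & ~D) | (E & ~B & C & ~D) | (~E & D) | (~B & ~C & D) | (C & B & D)   [simplify]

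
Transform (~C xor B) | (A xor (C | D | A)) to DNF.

(~C & ~B) | (C & B) | (~A & C) | (~A & D)

(~C xor B) | (A xor (C | D | A))
= (~C & ~B) | (~~C & B) | (A xor (C | D | A))   — expand xor
= (~C & ~B) | (~~C & B) | (A & ~(C | D | A)) | (~A & (C | D | A))   — expand xor
= (~C & ~B) | (C & B) | (A & ~(C | D | A)) | (~A & (C | D | A))   — double negation
= (~C & ~B) | (C & B) | (A & ~C & ~D & ~A) | (~A & (C | D | A))   — De Morgan
= (~C & ~B) | (C & B) | (A & ~C & ~D & ~A) | (~A & C) | (~A & D) | (~A & A)   — distribute & over |
= (~C & ~B) | (C & B) | (~A & C) | (~A & D)   — simplify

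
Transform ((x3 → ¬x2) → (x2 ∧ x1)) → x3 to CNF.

¬x2 ∨ ¬x1 ∨ x3

((x3 → ¬x2) → (x2 ∧ x1)) → x3
≡ ¬((x3 → ¬x2) → (x2 ∧ x1)) ∨ x3   [eliminate →]
≡ ¬(¬(x3 → ¬x2) ∨ (x2 ∧ x1)) ∨ x3   [eliminate →]
≡ ¬(¬(¬x3 ∨ ¬x2) ∨ (x2 ∧ x1)) ∨ x3   [eliminate →]
≡ (¬¬(¬x3 ∨ ¬x2) ∧ ¬(x2 ∧ x1)) ∨ x3   [De Morgan]
≡ ((¬x3 ∨ ¬x2) ∧ ¬(x2 ∧ x1)) ∨ x3   [double negation]
≡ ((¬x3 ∨ ¬x2) ∧ (¬x2 ∨ ¬x1)) ∨ x3   [De Morgan]
≡ (¬x3 ∨ ¬x2 ∨ x3) ∧ (¬x2 ∨ ¬x1 ∨ x3)   [distribute ∨ over ∧]
≡ ¬x2 ∨ ¬x1 ∨ x3   [simplify]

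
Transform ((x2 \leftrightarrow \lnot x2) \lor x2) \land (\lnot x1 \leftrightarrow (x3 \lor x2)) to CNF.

x2 \land (\lnot x3 \lor \lnot x1) \land (\lnot x2 \lor \lnot x1)

((x2 \leftrightarrow \lnot x2) \lor x2) \land (\lnot x1 \leftrightarrow (x3 \lor x2))
⇔ (((x2 \to \lnot x2) \land (\lnot x2 \to x2)) \lor x2) \land (\lnot x1 \leftrightarrow (x3 \lor x2))   [eliminate \leftrightarrow]
⇔ (((\lnot x2 \lor \lnot x2) \land (\lnot x2 \to x2)) \lor x2) \land (\lnot x1 \leftrightarrow (x3 \lor x2))   [eliminate \to]
⇔ (((\lnot x2 \lor \lnot x2) \land (\lnot \lnot x2 \lor x2)) \lor x2) \land (\lnot x1 \leftrightarrow (x3 \lor x2))   [eliminate \to]
⇔ (((\lnot x2 \lor \lnot x2) \land (\lnot \lnot x2 \lor x2)) \lor x2) \land (\lnot x1 \to (x3 \lor x2)) \land ((x3 \lor x2) \to \lnot x1)   [eliminate \leftrightarrow]
⇔ (((\lnot x2 \lor \lnot x2) \land (\lnot \lnot x2 \lor x2)) \lor x2) \land (\lnot \lnot x1 \lor x3 \lor x2) \land ((x3 \lor x2) \to \lnot x1)   [eliminate \to]
⇔ (((\lnot x2 \lor \lnot x2) \land (\lnot \lnot x2 \lor x2)) \lor x2) \land (\lnot \lnot x1 \lor x3 \lor x2) \land (\lnot (x3 \lor x2) \lor \lnot x1)   [eliminate \to]
⇔ (((\lnot x2 \lor \lnot x2) \land (x2 \lor x2)) \lor x2) \land (\lnot \lnot x1 \lor x3 \lor x2) \land (\lnot (x3 \lor x2) \lor \lnot x1)   [double negation]
⇔ (((\lnot x2 \lor \lnot x2) \land (x2 \lor x2)) \lor x2) \land (x1 \lor x3 \lor x2) \land (\lnot (x3 \lor x2) \lor \lnot x1)   [double negation]
⇔ (((\lnot x2 \lor \lnot x2) \land (x2 \lor x2)) \lor x2) \land (x1 \lor x3 \lor x2) \land ((\lnot x3 \land \lnot x2) \lor \lnot x1)   [De Morgan]
⇔ (\lnot x2 \lor \lnot x2 \lor x2) \land (x2 \lor x2 \lor x2) \land (x1 \lor x3 \lor x2) \land (\lnot x3 \lor \lnot x1) \land (\lnot x2 \lor \lnot x1)   [distribute \lor over \land]
⇔ x2 \land (\lnot x3 \lor \lnot x1) \land (\lnot x2 \lor \lnot x1)   [simplify]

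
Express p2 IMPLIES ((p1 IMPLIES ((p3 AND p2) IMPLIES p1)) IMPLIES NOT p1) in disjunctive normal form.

p2 IMPLIES ((p1 IMPLIES ((p3 AND p2) IMPLIES p1)) IMPLIES NOT p1)
= NOT p2 OR ((p1 IMPLIES ((p3 AND p2) IMPLIES p1)) IMPLIES NOT p1)   [eliminate IMPLIES]
= NOT p2 OR NOT (p1 IMPLIES ((p3 AND p2) IMPLIES p1)) OR NOT p1   [eliminate IMPLIES]
= NOT p2 OR NOT (NOT p1 OR ((p3 AND p2) IMPLIES p1)) OR NOT p1   [eliminate IMPLIES]
= NOT p2 OR NOT (NOT p1 OR NOT (p3 AND p2) OR p1) OR NOT p1   [eliminate IMPLIES]
= NOT p2 OR (NOT NOT p1 AND NOT NOT (p3 AND p2) AND NOT p1) OR NOT p1   [De Morgan]
= NOT p2 OR (p1 AND NOT NOT (p3 AND p2) AND NOT p1) OR NOT p1   [double negation]
= NOT p2 OR (p1 AND p3 AND p2 AND NOT p1) OR NOT p1   [double negation]
= NOT p2 OR NOT p1   [simplify]

NOT p2 OR NOT p1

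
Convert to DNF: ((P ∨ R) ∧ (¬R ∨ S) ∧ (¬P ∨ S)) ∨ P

((P ∨ R) ∧ (¬R ∨ S) ∧ (¬P ∨ S)) ∨ P
≡ (P ∧ ¬R ∧ ¬P) ∨ (P ∧ ¬R ∧ S) ∨ (P ∧ S ∧ ¬P) ∨ (P ∧ S ∧ S) ∨ (R ∧ ¬R ∧ ¬P) ∨ (R ∧ ¬R ∧ S) ∨ (R ∧ S ∧ ¬P) ∨ (R ∧ S ∧ S) ∨ P   [distribute ∧ over ∨]
≡ (R ∧ S) ∨ P   [simplify]

(R ∧ S) ∨ P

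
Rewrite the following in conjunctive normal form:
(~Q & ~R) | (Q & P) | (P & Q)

(~Q | P) & (~R | Q) & (~R | P)

(~Q & ~R) | (Q & P) | (P & Q)
⇔ (~Q | Q | P) & (~Q | Q | Q) & (~Q | P | P) & (~Q | P | Q) & (~R | Q | P) & (~R | Q | Q) & (~R | P | P) & (~R | P | Q)   [distribute | over &]
⇔ (~Q | P) & (~R | Q) & (~R | P)   [simplify]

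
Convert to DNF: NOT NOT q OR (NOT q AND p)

q OR (NOT q AND p)

NOT NOT q OR (NOT q AND p)
= q OR (NOT q AND p)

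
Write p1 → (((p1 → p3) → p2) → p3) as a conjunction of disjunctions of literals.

p1 → (((p1 → p3) → p2) → p3)
= ¬p1 ∨ (((p1 → p3) → p2) → p3)   (eliminate →)
= ¬p1 ∨ ¬((p1 → p3) → p2) ∨ p3   (eliminate →)
= ¬p1 ∨ ¬(¬(p1 → p3) ∨ p2) ∨ p3   (eliminate →)
= ¬p1 ∨ ¬(¬(¬p1 ∨ p3) ∨ p2) ∨ p3   (eliminate →)
= ¬p1 ∨ (¬¬(¬p1 ∨ p3) ∧ ¬p2) ∨ p3   (De Morgan)
= ¬p1 ∨ ((¬p1 ∨ p3) ∧ ¬p2) ∨ p3   (double negation)
= (¬p1 ∨ ¬p1 ∨ p3 ∨ p3) ∧ (¬p1 ∨ ¬p2 ∨ p3)   (distribute ∨ over ∧)
= ¬p1 ∨ p3   (simplify)

¬p1 ∨ p3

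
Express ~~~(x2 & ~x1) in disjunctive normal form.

~~~(x2 & ~x1)
⇔ ~(x2 & ~x1)   (double negation)
⇔ ~x2 | ~~x1   (De Morgan)
⇔ ~x2 | x1   (double negation)

~x2 | x1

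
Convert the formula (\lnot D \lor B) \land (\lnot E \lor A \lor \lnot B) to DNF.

(\lnot D \land \lnot E) \lor (\lnot D \land A) \lor (\lnot D \land \lnot B) \lor (B \land \lnot E) \lor (B \land A)

(\lnot D \lor B) \land (\lnot E \lor A \lor \lnot B)
⇔ (\lnot D \land \lnot E) \lor (\lnot D \land A) \lor (\lnot D \land \lnot B) \lor (B \land \lnot E) \lor (B \land A) \lor (B \land \lnot B)   — distribute \land over \lor
⇔ (\lnot D \land \lnot E) \lor (\lnot D \land A) \lor (\lnot D \land \lnot B) \lor (B \land \lnot E) \lor (B \land A)   — simplify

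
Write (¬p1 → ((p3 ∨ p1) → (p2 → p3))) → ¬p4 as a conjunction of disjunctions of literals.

(¬p1 ∨ ¬p4) ∧ (p3 ∨ p1 ∨ ¬p4) ∧ (p2 ∨ ¬p4) ∧ (¬p3 ∨ ¬p4)

(¬p1 → ((p3 ∨ p1) → (p2 → p3))) → ¬p4
≡ ¬(¬p1 → ((p3 ∨ p1) → (p2 → p3))) ∨ ¬p4   — eliminate →
≡ ¬(¬¬p1 ∨ ((p3 ∨ p1) → (p2 → p3))) ∨ ¬p4   — eliminate →
≡ ¬(¬¬p1 ∨ ¬(p3 ∨ p1) ∨ (p2 → p3)) ∨ ¬p4   — eliminate →
≡ ¬(¬¬p1 ∨ ¬(p3 ∨ p1) ∨ ¬p2 ∨ p3) ∨ ¬p4   — eliminate →
≡ (¬¬¬p1 ∧ ¬¬(p3 ∨ p1) ∧ ¬¬p2 ∧ ¬p3) ∨ ¬p4   — De Morgan
≡ (¬p1 ∧ ¬¬(p3 ∨ p1) ∧ ¬¬p2 ∧ ¬p3) ∨ ¬p4   — double negation
≡ (¬p1 ∧ (p3 ∨ p1) ∧ ¬¬p2 ∧ ¬p3) ∨ ¬p4   — double negation
≡ (¬p1 ∧ (p3 ∨ p1) ∧ p2 ∧ ¬p3) ∨ ¬p4   — double negation
≡ (¬p1 ∨ ¬p4) ∧ (p3 ∨ p1 ∨ ¬p4) ∧ (p2 ∨ ¬p4) ∧ (¬p3 ∨ ¬p4)   — distribute ∨ over ∧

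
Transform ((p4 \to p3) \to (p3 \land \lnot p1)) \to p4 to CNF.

((p4 \to p3) \to (p3 \land \lnot p1)) \to p4
≡ \lnot ((p4 \to p3) \to (p3 \land \lnot p1)) \lor p4   — eliminate \to
≡ \lnot (\lnot (p4 \to p3) \lor (p3 \land \lnot p1)) \lor p4   — eliminate \to
≡ \lnot (\lnot (\lnot p4 \lor p3) \lor (p3 \land \lnot p1)) \lor p4   — eliminate \to
≡ (\lnot \lnot (\lnot p4 \lor p3) \land \lnot (p3 \land \lnot p1)) \lor p4   — De Morgan
≡ ((\lnot p4 \lor p3) \land \lnot (p3 \land \lnot p1)) \lor p4   — double negation
≡ ((\lnot p4 \lor p3) \land (\lnot p3 \lor \lnot \lnot p1)) \lor p4   — De Morgan
≡ ((\lnot p4 \lor p3) \land (\lnot p3 \lor p1)) \lor p4   — double negation
≡ (\lnot p4 \lor p3 \lor p4) \land (\lnot p3 \lor p1 \lor p4)   — distribute \lor over \land
≡ \lnot p3 \lor p1 \lor p4   — simplify

\lnot p3 \lor p1 \lor p4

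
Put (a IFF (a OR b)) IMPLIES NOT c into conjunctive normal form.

(a IFF (a OR b)) IMPLIES NOT c
≡ NOT (a IFF (a OR b)) OR NOT c   (eliminate IMPLIES)
≡ NOT ((a IMPLIES (a OR b)) AND ((a OR b) IMPLIES a)) OR NOT c   (eliminate IFF)
≡ NOT ((NOT a OR a OR b) AND ((a OR b) IMPLIES a)) OR NOT c   (eliminate IMPLIES)
≡ NOT ((NOT a OR a OR b) AND (NOT (a OR b) OR a)) OR NOT c   (eliminate IMPLIES)
≡ NOT (NOT a OR a OR b) OR NOT (NOT (a OR b) OR a) OR NOT c   (De Morgan)
≡ (NOT NOT a AND NOT a AND NOT b) OR NOT (NOT (a OR b) OR a) OR NOT c   (De Morgan)
≡ (a AND NOT a AND NOT b) OR NOT (NOT (a OR b) OR a) OR NOT c   (double negation)
≡ (a AND NOT a AND NOT b) OR (NOT NOT (a OR b) AND NOT a) OR NOT c   (De Morgan)
≡ (a AND NOT a AND NOT b) OR ((a OR b) AND NOT a) OR NOT c   (double negation)
≡ (a OR a OR b OR NOT c) AND (a OR NOT a OR NOT c) AND (NOT a OR a OR b OR NOT c) AND (NOT a OR NOT a OR NOT c) AND (NOT b OR a OR b OR NOT c) AND (NOT b OR NOT a OR NOT c)   (distribute OR over AND)
≡ (a OR b OR NOT c) AND (NOT a OR NOT c)   (simplify)

(a OR b OR NOT c) AND (NOT a OR NOT c)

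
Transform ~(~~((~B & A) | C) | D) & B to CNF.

~(~~((~B & A) | C) | D) & B
= ~~~((~B & A) | C) & ~D & B   [De Morgan]
= ~((~B & A) | C) & ~D & B   [double negation]
= ~(~B & A) & ~C & ~D & B   [De Morgan]
= (~~B | ~A) & ~C & ~D & B   [De Morgan]
= (B | ~A) & ~C & ~D & B   [double negation]
= ~C & ~D & B   [simplify]

~C & ~D & B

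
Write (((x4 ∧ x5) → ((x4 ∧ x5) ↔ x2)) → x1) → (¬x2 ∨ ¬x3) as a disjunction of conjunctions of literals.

(((x4 ∧ x5) → ((x4 ∧ x5) ↔ x2)) → x1) → (¬x2 ∨ ¬x3)
≡ ¬(((x4 ∧ x5) → ((x4 ∧ x5) ↔ x2)) → x1) ∨ ¬x2 ∨ ¬x3   — eliminate →
≡ ¬(¬((x4 ∧ x5) → ((x4 ∧ x5) ↔ x2)) ∨ x1) ∨ ¬x2 ∨ ¬x3   — eliminate →
≡ ¬(¬(¬(x4 ∧ x5) ∨ ((x4 ∧ x5) ↔ x2)) ∨ x1) ∨ ¬x2 ∨ ¬x3   — eliminate →
≡ ¬(¬(¬(x4 ∧ x5) ∨ (((x4 ∧ x5) → x2) ∧ (x2 → (x4 ∧ x5)))) ∨ x1) ∨ ¬x2 ∨ ¬x3   — eliminate ↔
≡ ¬(¬(¬(x4 ∧ x5) ∨ ((¬(x4 ∧ x5) ∨ x2) ∧ (x2 → (x4 ∧ x5)))) ∨ x1) ∨ ¬x2 ∨ ¬x3   — eliminate →
≡ ¬(¬(¬(x4 ∧ x5) ∨ ((¬(x4 ∧ x5) ∨ x2) ∧ (¬x2 ∨ (x4 ∧ x5)))) ∨ x1) ∨ ¬x2 ∨ ¬x3   — eliminate →
≡ (¬¬(¬(x4 ∧ x5) ∨ ((¬(x4 ∧ x5) ∨ x2) ∧ (¬x2 ∨ (x4 ∧ x5)))) ∧ ¬x1) ∨ ¬x2 ∨ ¬x3   — De Morgan
≡ ((¬(x4 ∧ x5) ∨ ((¬(x4 ∧ x5) ∨ x2) ∧ (¬x2 ∨ (x4 ∧ x5)))) ∧ ¬x1) ∨ ¬x2 ∨ ¬x3   — double negation
≡ ((¬x4 ∨ ¬x5 ∨ ((¬(x4 ∧ x5) ∨ x2) ∧ (¬x2 ∨ (x4 ∧ x5)))) ∧ ¬x1) ∨ ¬x2 ∨ ¬x3   — De Morgan
≡ ((¬x4 ∨ ¬x5 ∨ ((¬x4 ∨ ¬x5 ∨ x2) ∧ (¬x2 ∨ (x4 ∧ x5)))) ∧ ¬x1) ∨ ¬x2 ∨ ¬x3   — De Morgan
≡ (¬x4 ∧ ¬x1) ∨ (¬x5 ∧ ¬x1) ∨ (¬x4 ∧ ¬x2 ∧ ¬x1) ∨ (¬x4 ∧ x4 ∧ x5 ∧ ¬x1) ∨ (¬x5 ∧ ¬x2 ∧ ¬x1) ∨ (¬x5 ∧ x4 ∧ x5 ∧ ¬x1) ∨ (x2 ∧ ¬x2 ∧ ¬x1) ∨ (x2 ∧ x4 ∧ x5 ∧ ¬x1) ∨ ¬x2 ∨ ¬x3   — distribute ∧ over ∨
≡ (¬x4 ∧ ¬x1) ∨ (¬x5 ∧ ¬x1) ∨ (x2 ∧ x4 ∧ x5 ∧ ¬x1) ∨ ¬x2 ∨ ¬x3   — simplify

(¬x4 ∧ ¬x1) ∨ (¬x5 ∧ ¬x1) ∨ (x2 ∧ x4 ∧ x5 ∧ ¬x1) ∨ ¬x2 ∨ ¬x3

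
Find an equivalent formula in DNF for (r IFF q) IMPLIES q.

(r AND NOT q) OR q

(r IFF q) IMPLIES q
≡ NOT (r IFF q) OR q   (eliminate IMPLIES)
≡ NOT ((r IMPLIES q) AND (q IMPLIES r)) OR q   (eliminate IFF)
≡ NOT ((NOT r OR q) AND (q IMPLIES r)) OR q   (eliminate IMPLIES)
≡ NOT ((NOT r OR q) AND (NOT q OR r)) OR q   (eliminate IMPLIES)
≡ NOT (NOT r OR q) OR NOT (NOT q OR r) OR q   (De Morgan)
≡ (NOT NOT r AND NOT q) OR NOT (NOT q OR r) OR q   (De Morgan)
≡ (r AND NOT q) OR NOT (NOT q OR r) OR q   (double negation)
≡ (r AND NOT q) OR (NOT NOT q AND NOT r) OR q   (De Morgan)
≡ (r AND NOT q) OR (q AND NOT r) OR q   (double negation)
≡ (r AND NOT q) OR q   (simplify)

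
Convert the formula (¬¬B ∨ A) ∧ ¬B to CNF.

(B ∨ A) ∧ ¬B

(¬¬B ∨ A) ∧ ¬B
= (B ∨ A) ∧ ¬B   (double negation)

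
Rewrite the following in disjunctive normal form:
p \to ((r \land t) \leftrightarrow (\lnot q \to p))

p \to ((r \land t) \leftrightarrow (\lnot q \to p))
= \lnot p \lor ((r \land t) \leftrightarrow (\lnot q \to p))   [eliminate \to]
= \lnot p \lor (((r \land t) \to (\lnot q \to p)) \land ((\lnot q \to p) \to (r \land t)))   [eliminate \leftrightarrow]
= \lnot p \lor ((\lnot (r \land t) \lor (\lnot q \to p)) \land ((\lnot q \to p) \to (r \land t)))   [eliminate \to]
= \lnot p \lor ((\lnot (r \land t) \lor \lnot \lnot q \lor p) \land ((\lnot q \to p) \to (r \land t)))   [eliminate \to]
= \lnot p \lor ((\lnot (r \land t) \lor \lnot \lnot q \lor p) \land (\lnot (\lnot q \to p) \lor (r \land t)))   [eliminate \to]
= \lnot p \lor ((\lnot (r \land t) \lor \lnot \lnot q \lor p) \land (\lnot (\lnot \lnot q \lor p) \lor (r \land t)))   [eliminate \to]
= \lnot p \lor ((\lnot r \lor \lnot t \lor \lnot \lnot q \lor p) \land (\lnot (\lnot \lnot q \lor p) \lor (r \land t)))   [De Morgan]
= \lnot p \lor ((\lnot r \lor \lnot t \lor q \lor p) \land (\lnot (\lnot \lnot q \lor p) \lor (r \land t)))   [double negation]
= \lnot p \lor ((\lnot r \lor \lnot t \lor q \lor p) \land ((\lnot \lnot \lnot q \land \lnot p) \lor (r \land t)))   [De Morgan]
= \lnot p \lor ((\lnot r \lor \lnot t \lor q \lor p) \land ((\lnot q \land \lnot p) \lor (r \land t)))   [double negation]
= \lnot p \lor (\lnot r \land \lnot q \land \lnot p) \lor (\lnot r \land r \land t) \lor (\lnot t \land \lnot q \land \lnot p) \lor (\lnot t \land r \land t) \lor (q \land \lnot q \land \lnot p) \lor (q \land r \land t) \lor (p \land \lnot q \land \lnot p) \lor (p \land r \land t)   [distribute \land over \lor]
= \lnot p \lor (q \land r \land t) \lor (p \land r \land t)   [simplify]

\lnot p \lor (q \land r \land t) \lor (p \land r \land t)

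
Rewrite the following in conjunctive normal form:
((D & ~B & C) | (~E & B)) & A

((D & ~B & C) | (~E & B)) & A
≡ (D | ~E) & (D | B) & (~B | ~E) & (~B | B) & (C | ~E) & (C | B) & A   [distribute | over &]
≡ (D | ~E) & (D | B) & (~B | ~E) & (C | ~E) & (C | B) & A   [simplify]

(D | ~E) & (D | B) & (~B | ~E) & (C | ~E) & (C | B) & A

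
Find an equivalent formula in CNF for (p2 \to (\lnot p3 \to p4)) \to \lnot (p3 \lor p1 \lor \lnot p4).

(p2 \lor \lnot p1) \land (p2 \lor p4) \land \lnot p3 \land (\lnot p4 \lor \lnot p1)

(p2 \to (\lnot p3 \to p4)) \to \lnot (p3 \lor p1 \lor \lnot p4)
≡ \lnot (p2 \to (\lnot p3 \to p4)) \lor \lnot (p3 \lor p1 \lor \lnot p4)   [eliminate \to]
≡ \lnot (\lnot p2 \lor (\lnot p3 \to p4)) \lor \lnot (p3 \lor p1 \lor \lnot p4)   [eliminate \to]
≡ \lnot (\lnot p2 \lor \lnot \lnot p3 \lor p4) \lor \lnot (p3 \lor p1 \lor \lnot p4)   [eliminate \to]
≡ (\lnot \lnot p2 \land \lnot \lnot \lnot p3 \land \lnot p4) \lor \lnot (p3 \lor p1 \lor \lnot p4)   [De Morgan]
≡ (p2 \land \lnot \lnot \lnot p3 \land \lnot p4) \lor \lnot (p3 \lor p1 \lor \lnot p4)   [double negation]
≡ (p2 \land \lnot p3 \land \lnot p4) \lor \lnot (p3 \lor p1 \lor \lnot p4)   [double negation]
≡ (p2 \land \lnot p3 \land \lnot p4) \lor (\lnot p3 \land \lnot p1 \land \lnot \lnot p4)   [De Morgan]
≡ (p2 \land \lnot p3 \land \lnot p4) \lor (\lnot p3 \land \lnot p1 \land p4)   [double negation]
≡ (p2 \lor \lnot p3) \land (p2 \lor \lnot p1) \land (p2 \lor p4) \land (\lnot p3 \lor \lnot p3) \land (\lnot p3 \lor \lnot p1) \land (\lnot p3 \lor p4) \land (\lnot p4 \lor \lnot p3) \land (\lnot p4 \lor \lnot p1) \land (\lnot p4 \lor p4)   [distribute \lor over \land]
≡ (p2 \lor \lnot p1) \land (p2 \lor p4) \land \lnot p3 \land (\lnot p4 \lor \lnot p1)   [simplify]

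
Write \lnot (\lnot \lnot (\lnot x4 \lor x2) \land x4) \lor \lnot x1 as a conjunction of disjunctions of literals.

\lnot (\lnot \lnot (\lnot x4 \lor x2) \land x4) \lor \lnot x1
⇔ \lnot \lnot \lnot (\lnot x4 \lor x2) \lor \lnot x4 \lor \lnot x1   [De Morgan]
⇔ \lnot (\lnot x4 \lor x2) \lor \lnot x4 \lor \lnot x1   [double negation]
⇔ (\lnot \lnot x4 \land \lnot x2) \lor \lnot x4 \lor \lnot x1   [De Morgan]
⇔ (x4 \land \lnot x2) \lor \lnot x4 \lor \lnot x1   [double negation]
⇔ (x4 \lor \lnot x4 \lor \lnot x1) \land (\lnot x2 \lor \lnot x4 \lor \lnot x1)   [distribute \lor over \land]
⇔ \lnot x2 \lor \lnot x4 \lor \lnot x1   [simplify]

\lnot x2 \lor \lnot x4 \lor \lnot x1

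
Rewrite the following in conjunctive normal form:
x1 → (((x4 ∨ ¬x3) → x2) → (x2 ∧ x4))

(¬x1 ∨ x4 ∨ ¬x3) ∧ (¬x1 ∨ ¬x2 ∨ x4)

x1 → (((x4 ∨ ¬x3) → x2) → (x2 ∧ x4))
= ¬x1 ∨ (((x4 ∨ ¬x3) → x2) → (x2 ∧ x4))   — eliminate →
= ¬x1 ∨ ¬((x4 ∨ ¬x3) → x2) ∨ (x2 ∧ x4)   — eliminate →
= ¬x1 ∨ ¬(¬(x4 ∨ ¬x3) ∨ x2) ∨ (x2 ∧ x4)   — eliminate →
= ¬x1 ∨ (¬¬(x4 ∨ ¬x3) ∧ ¬x2) ∨ (x2 ∧ x4)   — De Morgan
= ¬x1 ∨ ((x4 ∨ ¬x3) ∧ ¬x2) ∨ (x2 ∧ x4)   — double negation
= (¬x1 ∨ x4 ∨ ¬x3 ∨ x2) ∧ (¬x1 ∨ x4 ∨ ¬x3 ∨ x4) ∧ (¬x1 ∨ ¬x2 ∨ x2) ∧ (¬x1 ∨ ¬x2 ∨ x4)   — distribute ∨ over ∧
= (¬x1 ∨ x4 ∨ ¬x3) ∧ (¬x1 ∨ ¬x2 ∨ x4)   — simplify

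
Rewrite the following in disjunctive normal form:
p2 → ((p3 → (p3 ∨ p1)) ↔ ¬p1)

¬p2 ∨ (¬p1 ∧ ¬p3) ∨ (¬p1 ∧ p3)

p2 → ((p3 → (p3 ∨ p1)) ↔ ¬p1)
= ¬p2 ∨ ((p3 → (p3 ∨ p1)) ↔ ¬p1)   [eliminate →]
= ¬p2 ∨ (((p3 → (p3 ∨ p1)) → ¬p1) ∧ (¬p1 → (p3 → (p3 ∨ p1))))   [eliminate ↔]
= ¬p2 ∨ ((¬(p3 → (p3 ∨ p1)) ∨ ¬p1) ∧ (¬p1 → (p3 → (p3 ∨ p1))))   [eliminate →]
= ¬p2 ∨ ((¬(¬p3 ∨ p3 ∨ p1) ∨ ¬p1) ∧ (¬p1 → (p3 → (p3 ∨ p1))))   [eliminate →]
= ¬p2 ∨ ((¬(¬p3 ∨ p3 ∨ p1) ∨ ¬p1) ∧ (¬¬p1 ∨ (p3 → (p3 ∨ p1))))   [eliminate →]
= ¬p2 ∨ ((¬(¬p3 ∨ p3 ∨ p1) ∨ ¬p1) ∧ (¬¬p1 ∨ ¬p3 ∨ p3 ∨ p1))   [eliminate →]
= ¬p2 ∨ (((¬¬p3 ∧ ¬p3 ∧ ¬p1) ∨ ¬p1) ∧ (¬¬p1 ∨ ¬p3 ∨ p3 ∨ p1))   [De Morgan]
= ¬p2 ∨ (((p3 ∧ ¬p3 ∧ ¬p1) ∨ ¬p1) ∧ (¬¬p1 ∨ ¬p3 ∨ p3 ∨ p1))   [double negation]
= ¬p2 ∨ (((p3 ∧ ¬p3 ∧ ¬p1) ∨ ¬p1) ∧ (p1 ∨ ¬p3 ∨ p3 ∨ p1))   [double negation]
= ¬p2 ∨ (p3 ∧ ¬p3 ∧ ¬p1 ∧ p1) ∨ (p3 ∧ ¬p3 ∧ ¬p1 ∧ ¬p3) ∨ (p3 ∧ ¬p3 ∧ ¬p1 ∧ p3) ∨ (p3 ∧ ¬p3 ∧ ¬p1 ∧ p1) ∨ (¬p1 ∧ p1) ∨ (¬p1 ∧ ¬p3) ∨ (¬p1 ∧ p3) ∨ (¬p1 ∧ p1)   [distribute ∧ over ∨]
= ¬p2 ∨ (¬p1 ∧ ¬p3) ∨ (¬p1 ∧ p3)   [simplify]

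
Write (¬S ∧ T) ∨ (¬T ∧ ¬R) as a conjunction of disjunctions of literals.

(¬S ∨ ¬T) ∧ (¬S ∨ ¬R) ∧ (T ∨ ¬R)

(¬S ∧ T) ∨ (¬T ∧ ¬R)
≡ (¬S ∨ ¬T) ∧ (¬S ∨ ¬R) ∧ (T ∨ ¬T) ∧ (T ∨ ¬R)   — distribute ∨ over ∧
≡ (¬S ∨ ¬T) ∧ (¬S ∨ ¬R) ∧ (T ∨ ¬R)   — simplify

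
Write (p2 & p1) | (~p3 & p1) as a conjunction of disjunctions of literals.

(p2 | ~p3) & p1

(p2 & p1) | (~p3 & p1)
= (p2 | ~p3) & (p2 | p1) & (p1 | ~p3) & (p1 | p1)   [distribute | over &]
= (p2 | ~p3) & p1   [simplify]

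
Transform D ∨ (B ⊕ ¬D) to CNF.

D ∨ (B ⊕ ¬D)
= D ∨ ((B ∨ ¬D) ∧ ¬(B ∧ ¬D))   [expand ⊕]
= D ∨ ((B ∨ ¬D) ∧ (¬B ∨ ¬¬D))   [De Morgan]
= D ∨ ((B ∨ ¬D) ∧ (¬B ∨ D))   [double negation]
= (D ∨ B ∨ ¬D) ∧ (D ∨ ¬B ∨ D)   [distribute ∨ over ∧]
= D ∨ ¬B   [simplify]

D ∨ ¬B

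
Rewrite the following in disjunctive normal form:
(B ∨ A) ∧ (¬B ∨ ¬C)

(B ∨ A) ∧ (¬B ∨ ¬C)
≡ (B ∧ ¬B) ∨ (B ∧ ¬C) ∨ (A ∧ ¬B) ∨ (A ∧ ¬C)
≡ (B ∧ ¬C) ∨ (A ∧ ¬B) ∨ (A ∧ ¬C)

(B ∧ ¬C) ∨ (A ∧ ¬B) ∨ (A ∧ ¬C)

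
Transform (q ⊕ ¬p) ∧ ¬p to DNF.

¬q ∧ ¬p

(q ⊕ ¬p) ∧ ¬p
⇔ ((q ∧ ¬¬p) ∨ (¬q ∧ ¬p)) ∧ ¬p   (expand ⊕)
⇔ ((q ∧ p) ∨ (¬q ∧ ¬p)) ∧ ¬p   (double negation)
⇔ (q ∧ p ∧ ¬p) ∨ (¬q ∧ ¬p ∧ ¬p)   (distribute ∧ over ∨)
⇔ ¬q ∧ ¬p   (simplify)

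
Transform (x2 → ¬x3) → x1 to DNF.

(x2 ∧ x3) ∨ x1

(x2 → ¬x3) → x1
≡ ¬(x2 → ¬x3) ∨ x1   [eliminate →]
≡ ¬(¬x2 ∨ ¬x3) ∨ x1   [eliminate →]
≡ (¬¬x2 ∧ ¬¬x3) ∨ x1   [De Morgan]
≡ (x2 ∧ ¬¬x3) ∨ x1   [double negation]
≡ (x2 ∧ x3) ∨ x1   [double negation]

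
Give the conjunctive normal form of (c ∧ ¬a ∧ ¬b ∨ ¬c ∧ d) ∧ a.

(c ∧ ¬a ∧ ¬b ∨ ¬c ∧ d) ∧ a
⇔ (c ∨ ¬c) ∧ (c ∨ d) ∧ (¬a ∨ ¬c) ∧ (¬a ∨ d) ∧ (¬b ∨ ¬c) ∧ (¬b ∨ d) ∧ a   [distribute ∨ over ∧]
⇔ (c ∨ d) ∧ (¬a ∨ ¬c) ∧ (¬a ∨ d) ∧ (¬b ∨ ¬c) ∧ (¬b ∨ d) ∧ a   [simplify]

(c ∨ d) ∧ (¬a ∨ ¬c) ∧ (¬a ∨ d) ∧ (¬b ∨ ¬c) ∧ (¬b ∨ d) ∧ a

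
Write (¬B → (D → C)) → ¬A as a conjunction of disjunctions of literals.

(¬B ∨ ¬A) ∧ (D ∨ ¬A) ∧ (¬C ∨ ¬A)

(¬B → (D → C)) → ¬A
⇔ ¬(¬B → (D → C)) ∨ ¬A   [eliminate →]
⇔ ¬(¬¬B ∨ (D → C)) ∨ ¬A   [eliminate →]
⇔ ¬(¬¬B ∨ ¬D ∨ C) ∨ ¬A   [eliminate →]
⇔ (¬¬¬B ∧ ¬¬D ∧ ¬C) ∨ ¬A   [De Morgan]
⇔ (¬B ∧ ¬¬D ∧ ¬C) ∨ ¬A   [double negation]
⇔ (¬B ∧ D ∧ ¬C) ∨ ¬A   [double negation]
⇔ (¬B ∨ ¬A) ∧ (D ∨ ¬A) ∧ (¬C ∨ ¬A)   [distribute ∨ over ∧]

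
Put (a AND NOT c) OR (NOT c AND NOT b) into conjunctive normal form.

(a OR NOT b) AND NOT c

(a AND NOT c) OR (NOT c AND NOT b)
≡ (a OR NOT c) AND (a OR NOT b) AND (NOT c OR NOT c) AND (NOT c OR NOT b)   (distribute OR over AND)
≡ (a OR NOT b) AND NOT c   (simplify)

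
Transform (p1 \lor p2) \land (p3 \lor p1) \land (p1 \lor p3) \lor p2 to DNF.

p1 \lor p2

(p1 \lor p2) \land (p3 \lor p1) \land (p1 \lor p3) \lor p2
= p1 \land p3 \land p1 \lor p1 \land p3 \land p3 \lor p1 \land p1 \land p1 \lor p1 \land p1 \land p3 \lor p2 \land p3 \land p1 \lor p2 \land p3 \land p3 \lor p2 \land p1 \land p1 \lor p2 \land p1 \land p3 \lor p2   [distribute \land over \lor]
= p1 \lor p2   [simplify]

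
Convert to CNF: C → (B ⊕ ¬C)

¬C ∨ B

C → (B ⊕ ¬C)
≡ ¬C ∨ (B ⊕ ¬C)   [eliminate →]
≡ ¬C ∨ ((B ∨ ¬C) ∧ ¬(B ∧ ¬C))   [expand ⊕]
≡ ¬C ∨ ((B ∨ ¬C) ∧ (¬B ∨ ¬¬C))   [De Morgan]
≡ ¬C ∨ ((B ∨ ¬C) ∧ (¬B ∨ C))   [double negation]
≡ (¬C ∨ B ∨ ¬C) ∧ (¬C ∨ ¬B ∨ C)   [distribute ∨ over ∧]
≡ ¬C ∨ B   [simplify]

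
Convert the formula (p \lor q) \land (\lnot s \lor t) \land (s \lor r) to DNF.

(p \lor q) \land (\lnot s \lor t) \land (s \lor r)
⇔ (p \land \lnot s \land s) \lor (p \land \lnot s \land r) \lor (p \land t \land s) \lor (p \land t \land r) \lor (q \land \lnot s \land s) \lor (q \land \lnot s \land r) \lor (q \land t \land s) \lor (q \land t \land r)   (distribute \land over \lor)
⇔ (p \land \lnot s \land r) \lor (p \land t \land s) \lor (p \land t \land r) \lor (q \land \lnot s \land r) \lor (q \land t \land s) \lor (q \land t \land r)   (simplify)

(p \land \lnot s \land r) \lor (p \land t \land s) \lor (p \land t \land r) \lor (q \land \lnot s \land r) \lor (q \land t \land s) \lor (q \land t \land r)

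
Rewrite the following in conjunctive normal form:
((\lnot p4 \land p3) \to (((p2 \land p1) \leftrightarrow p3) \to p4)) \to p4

(p3 \lor p4) \land (\lnot p3 \lor p2 \lor p4) \land (\lnot p3 \lor p1 \lor p4)

((\lnot p4 \land p3) \to (((p2 \land p1) \leftrightarrow p3) \to p4)) \to p4
≡ \lnot ((\lnot p4 \land p3) \to (((p2 \land p1) \leftrightarrow p3) \to p4)) \lor p4   [eliminate \to]
≡ \lnot (\lnot (\lnot p4 \land p3) \lor (((p2 \land p1) \leftrightarrow p3) \to p4)) \lor p4   [eliminate \to]
≡ \lnot (\lnot (\lnot p4 \land p3) \lor \lnot ((p2 \land p1) \leftrightarrow p3) \lor p4) \lor p4   [eliminate \to]
≡ \lnot (\lnot (\lnot p4 \land p3) \lor \lnot (((p2 \land p1) \to p3) \land (p3 \to (p2 \land p1))) \lor p4) \lor p4   [eliminate \leftrightarrow]
≡ \lnot (\lnot (\lnot p4 \land p3) \lor \lnot ((\lnot (p2 \land p1) \lor p3) \land (p3 \to (p2 \land p1))) \lor p4) \lor p4   [eliminate \to]
≡ \lnot (\lnot (\lnot p4 \land p3) \lor \lnot ((\lnot (p2 \land p1) \lor p3) \land (\lnot p3 \lor (p2 \land p1))) \lor p4) \lor p4   [eliminate \to]
≡ (\lnot \lnot (\lnot p4 \land p3) \land \lnot \lnot ((\lnot (p2 \land p1) \lor p3) \land (\lnot p3 \lor (p2 \land p1))) \land \lnot p4) \lor p4   [De Morgan]
≡ (\lnot p4 \land p3 \land \lnot \lnot ((\lnot (p2 \land p1) \lor p3) \land (\lnot p3 \lor (p2 \land p1))) \land \lnot p4) \lor p4   [double negation]
≡ (\lnot p4 \land p3 \land (\lnot (p2 \land p1) \lor p3) \land (\lnot p3 \lor (p2 \land p1)) \land \lnot p4) \lor p4   [double negation]
≡ (\lnot p4 \land p3 \land (\lnot p2 \lor \lnot p1 \lor p3) \land (\lnot p3 \lor (p2 \land p1)) \land \lnot p4) \lor p4   [De Morgan]
≡ (\lnot p4 \lor p4) \land (p3 \lor p4) \land (\lnot p2 \lor \lnot p1 \lor p3 \lor p4) \land (\lnot p3 \lor p2 \lor p4) \land (\lnot p3 \lor p1 \lor p4) \land (\lnot p4 \lor p4)   [distribute \lor over \land]
≡ (p3 \lor p4) \land (\lnot p3 \lor p2 \lor p4) \land (\lnot p3 \lor p1 \lor p4)   [simplify]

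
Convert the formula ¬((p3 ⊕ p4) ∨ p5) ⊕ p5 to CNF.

(¬p3 ∨ p4 ∨ p5) ∧ (¬p4 ∨ p3 ∨ p5)

¬((p3 ⊕ p4) ∨ p5) ⊕ p5
⇔ (¬((p3 ⊕ p4) ∨ p5) ∨ p5) ∧ ¬(¬((p3 ⊕ p4) ∨ p5) ∧ p5)   (expand ⊕)
⇔ (¬(((p3 ∨ p4) ∧ ¬(p3 ∧ p4)) ∨ p5) ∨ p5) ∧ ¬(¬((p3 ⊕ p4) ∨ p5) ∧ p5)   (expand ⊕)
⇔ (¬(((p3 ∨ p4) ∧ ¬(p3 ∧ p4)) ∨ p5) ∨ p5) ∧ ¬(¬(((p3 ∨ p4) ∧ ¬(p3 ∧ p4)) ∨ p5) ∧ p5)   (expand ⊕)
⇔ ((¬((p3 ∨ p4) ∧ ¬(p3 ∧ p4)) ∧ ¬p5) ∨ p5) ∧ ¬(¬(((p3 ∨ p4) ∧ ¬(p3 ∧ p4)) ∨ p5) ∧ p5)   (De Morgan)
⇔ (((¬(p3 ∨ p4) ∨ ¬¬(p3 ∧ p4)) ∧ ¬p5) ∨ p5) ∧ ¬(¬(((p3 ∨ p4) ∧ ¬(p3 ∧ p4)) ∨ p5) ∧ p5)   (De Morgan)
⇔ ((((¬p3 ∧ ¬p4) ∨ ¬¬(p3 ∧ p4)) ∧ ¬p5) ∨ p5) ∧ ¬(¬(((p3 ∨ p4) ∧ ¬(p3 ∧ p4)) ∨ p5) ∧ p5)   (De Morgan)
⇔ ((((¬p3 ∧ ¬p4) ∨ (p3 ∧ p4)) ∧ ¬p5) ∨ p5) ∧ ¬(¬(((p3 ∨ p4) ∧ ¬(p3 ∧ p4)) ∨ p5) ∧ p5)   (double negation)
⇔ ((((¬p3 ∧ ¬p4) ∨ (p3 ∧ p4)) ∧ ¬p5) ∨ p5) ∧ (¬¬(((p3 ∨ p4) ∧ ¬(p3 ∧ p4)) ∨ p5) ∨ ¬p5)   (De Morgan)
⇔ ((((¬p3 ∧ ¬p4) ∨ (p3 ∧ p4)) ∧ ¬p5) ∨ p5) ∧ (((p3 ∨ p4) ∧ ¬(p3 ∧ p4)) ∨ p5 ∨ ¬p5)   (double negation)
⇔ ((((¬p3 ∧ ¬p4) ∨ (p3 ∧ p4)) ∧ ¬p5) ∨ p5) ∧ (((p3 ∨ p4) ∧ (¬p3 ∨ ¬p4)) ∨ p5 ∨ ¬p5)   (De Morgan)
⇔ (¬p3 ∨ p3 ∨ p5) ∧ (¬p3 ∨ p4 ∨ p5) ∧ (¬p4 ∨ p3 ∨ p5) ∧ (¬p4 ∨ p4 ∨ p5) ∧ (¬p5 ∨ p5) ∧ (p3 ∨ p4 ∨ p5 ∨ ¬p5) ∧ (¬p3 ∨ ¬p4 ∨ p5 ∨ ¬p5)   (distribute ∨ over ∧)
⇔ (¬p3 ∨ p4 ∨ p5) ∧ (¬p4 ∨ p3 ∨ p5)   (simplify)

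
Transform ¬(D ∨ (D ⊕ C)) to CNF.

¬D ∧ (¬C ∨ D)

¬(D ∨ (D ⊕ C))
≡ ¬(D ∨ ((D ∨ C) ∧ ¬(D ∧ C)))
≡ ¬D ∧ ¬((D ∨ C) ∧ ¬(D ∧ C))
≡ ¬D ∧ (¬(D ∨ C) ∨ ¬¬(D ∧ C))
≡ ¬D ∧ ((¬D ∧ ¬C) ∨ ¬¬(D ∧ C))
≡ ¬D ∧ ((¬D ∧ ¬C) ∨ (D ∧ C))
≡ ¬D ∧ (¬D ∨ D) ∧ (¬D ∨ C) ∧ (¬C ∨ D) ∧ (¬C ∨ C)
≡ ¬D ∧ (¬C ∨ D)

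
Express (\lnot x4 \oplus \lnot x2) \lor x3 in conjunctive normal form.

(\lnot x4 \lor \lnot x2 \lor x3) \land (x4 \lor x2 \lor x3)

(\lnot x4 \oplus \lnot x2) \lor x3
≡ ((\lnot x4 \lor \lnot x2) \land \lnot (\lnot x4 \land \lnot x2)) \lor x3
≡ ((\lnot x4 \lor \lnot x2) \land (\lnot \lnot x4 \lor \lnot \lnot x2)) \lor x3
≡ ((\lnot x4 \lor \lnot x2) \land (x4 \lor \lnot \lnot x2)) \lor x3
≡ ((\lnot x4 \lor \lnot x2) \land (x4 \lor x2)) \lor x3
≡ (\lnot x4 \lor \lnot x2 \lor x3) \land (x4 \lor x2 \lor x3)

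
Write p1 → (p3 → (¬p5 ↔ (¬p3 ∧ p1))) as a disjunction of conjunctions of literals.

¬p1 ∨ ¬p3 ∨ (p5 ∧ p3)

p1 → (p3 → (¬p5 ↔ (¬p3 ∧ p1)))
= ¬p1 ∨ (p3 → (¬p5 ↔ (¬p3 ∧ p1)))   — eliminate →
= ¬p1 ∨ ¬p3 ∨ (¬p5 ↔ (¬p3 ∧ p1))   — eliminate →
= ¬p1 ∨ ¬p3 ∨ ((¬p5 → (¬p3 ∧ p1)) ∧ ((¬p3 ∧ p1) → ¬p5))   — eliminate ↔
= ¬p1 ∨ ¬p3 ∨ ((¬¬p5 ∨ (¬p3 ∧ p1)) ∧ ((¬p3 ∧ p1) → ¬p5))   — eliminate →
= ¬p1 ∨ ¬p3 ∨ ((¬¬p5 ∨ (¬p3 ∧ p1)) ∧ (¬(¬p3 ∧ p1) ∨ ¬p5))   — eliminate →
= ¬p1 ∨ ¬p3 ∨ ((p5 ∨ (¬p3 ∧ p1)) ∧ (¬(¬p3 ∧ p1) ∨ ¬p5))   — double negation
= ¬p1 ∨ ¬p3 ∨ ((p5 ∨ (¬p3 ∧ p1)) ∧ (¬¬p3 ∨ ¬p1 ∨ ¬p5))   — De Morgan
= ¬p1 ∨ ¬p3 ∨ ((p5 ∨ (¬p3 ∧ p1)) ∧ (p3 ∨ ¬p1 ∨ ¬p5))   — double negation
= ¬p1 ∨ ¬p3 ∨ (p5 ∧ p3) ∨ (p5 ∧ ¬p1) ∨ (p5 ∧ ¬p5) ∨ (¬p3 ∧ p1 ∧ p3) ∨ (¬p3 ∧ p1 ∧ ¬p1) ∨ (¬p3 ∧ p1 ∧ ¬p5)   — distribute ∧ over ∨
= ¬p1 ∨ ¬p3 ∨ (p5 ∧ p3)   — simplify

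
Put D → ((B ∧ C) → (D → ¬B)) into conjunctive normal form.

¬D ∨ ¬B ∨ ¬C

D → ((B ∧ C) → (D → ¬B))
≡ ¬D ∨ ((B ∧ C) → (D → ¬B))   [eliminate →]
≡ ¬D ∨ ¬(B ∧ C) ∨ (D → ¬B)   [eliminate →]
≡ ¬D ∨ ¬(B ∧ C) ∨ ¬D ∨ ¬B   [eliminate →]
≡ ¬D ∨ ¬B ∨ ¬C ∨ ¬D ∨ ¬B   [De Morgan]
≡ ¬D ∨ ¬B ∨ ¬C   [simplify]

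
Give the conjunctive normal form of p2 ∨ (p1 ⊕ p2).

p2 ∨ p1

p2 ∨ (p1 ⊕ p2)
⇔ p2 ∨ ((p1 ∨ p2) ∧ ¬(p1 ∧ p2))   [expand ⊕]
⇔ p2 ∨ ((p1 ∨ p2) ∧ (¬p1 ∨ ¬p2))   [De Morgan]
⇔ (p2 ∨ p1 ∨ p2) ∧ (p2 ∨ ¬p1 ∨ ¬p2)   [distribute ∨ over ∧]
⇔ p2 ∨ p1   [simplify]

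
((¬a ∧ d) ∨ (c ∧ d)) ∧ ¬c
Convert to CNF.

((¬a ∧ d) ∨ (c ∧ d)) ∧ ¬c
= (¬a ∨ c) ∧ (¬a ∨ d) ∧ (d ∨ c) ∧ (d ∨ d) ∧ ¬c
= (¬a ∨ c) ∧ d ∧ ¬c

(¬a ∨ c) ∧ d ∧ ¬c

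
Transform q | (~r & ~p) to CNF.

q | (~r & ~p)
⇔ (q | ~r) & (q | ~p)   (distribute | over &)

(q | ~r) & (q | ~p)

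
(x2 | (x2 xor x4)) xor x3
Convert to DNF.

(x2 & ~x3) | (~x2 & x4 & ~x3) | (~x2 & ~x4 & x3)

(x2 | (x2 xor x4)) xor x3
≡ ((x2 | (x2 xor x4)) & ~x3) | (~(x2 | (x2 xor x4)) & x3)   [expand xor]
≡ ((x2 | (x2 & ~x4) | (~x2 & x4)) & ~x3) | (~(x2 | (x2 xor x4)) & x3)   [expand xor]
≡ ((x2 | (x2 & ~x4) | (~x2 & x4)) & ~x3) | (~(x2 | (x2 & ~x4) | (~x2 & x4)) & x3)   [expand xor]
≡ ((x2 | (x2 & ~x4) | (~x2 & x4)) & ~x3) | (~x2 & ~(x2 & ~x4) & ~(~x2 & x4) & x3)   [De Morgan]
≡ ((x2 | (x2 & ~x4) | (~x2 & x4)) & ~x3) | (~x2 & (~x2 | ~~x4) & ~(~x2 & x4) & x3)   [De Morgan]
≡ ((x2 | (x2 & ~x4) | (~x2 & x4)) & ~x3) | (~x2 & (~x2 | x4) & ~(~x2 & x4) & x3)   [double negation]
≡ ((x2 | (x2 & ~x4) | (~x2 & x4)) & ~x3) | (~x2 & (~x2 | x4) & (~~x2 | ~x4) & x3)   [De Morgan]
≡ ((x2 | (x2 & ~x4) | (~x2 & x4)) & ~x3) | (~x2 & (~x2 | x4) & (x2 | ~x4) & x3)   [double negation]
≡ (x2 & ~x3) | (x2 & ~x4 & ~x3) | (~x2 & x4 & ~x3) | (~x2 & ~x2 & x2 & x3) | (~x2 & ~x2 & ~x4 & x3) | (~x2 & x4 & x2 & x3) | (~x2 & x4 & ~x4 & x3)   [distribute & over |]
≡ (x2 & ~x3) | (~x2 & x4 & ~x3) | (~x2 & ~x4 & x3)   [simplify]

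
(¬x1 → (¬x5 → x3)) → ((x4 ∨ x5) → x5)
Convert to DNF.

(¬x1 → (¬x5 → x3)) → ((x4 ∨ x5) → x5)
⇔ ¬(¬x1 → (¬x5 → x3)) ∨ ((x4 ∨ x5) → x5)   (eliminate →)
⇔ ¬(¬¬x1 ∨ (¬x5 → x3)) ∨ ((x4 ∨ x5) → x5)   (eliminate →)
⇔ ¬(¬¬x1 ∨ ¬¬x5 ∨ x3) ∨ ((x4 ∨ x5) → x5)   (eliminate →)
⇔ ¬(¬¬x1 ∨ ¬¬x5 ∨ x3) ∨ ¬(x4 ∨ x5) ∨ x5   (eliminate →)
⇔ (¬¬¬x1 ∧ ¬¬¬x5 ∧ ¬x3) ∨ ¬(x4 ∨ x5) ∨ x5   (De Morgan)
⇔ (¬x1 ∧ ¬¬¬x5 ∧ ¬x3) ∨ ¬(x4 ∨ x5) ∨ x5   (double negation)
⇔ (¬x1 ∧ ¬x5 ∧ ¬x3) ∨ ¬(x4 ∨ x5) ∨ x5   (double negation)
⇔ (¬x1 ∧ ¬x5 ∧ ¬x3) ∨ (¬x4 ∧ ¬x5) ∨ x5   (De Morgan)

(¬x1 ∧ ¬x5 ∧ ¬x3) ∨ (¬x4 ∧ ¬x5) ∨ x5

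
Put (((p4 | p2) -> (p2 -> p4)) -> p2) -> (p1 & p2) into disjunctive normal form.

~p2 | (p1 & p2)

(((p4 | p2) -> (p2 -> p4)) -> p2) -> (p1 & p2)
= ~(((p4 | p2) -> (p2 -> p4)) -> p2) | (p1 & p2)   — eliminate ->
= ~(~((p4 | p2) -> (p2 -> p4)) | p2) | (p1 & p2)   — eliminate ->
= ~(~(~(p4 | p2) | (p2 -> p4)) | p2) | (p1 & p2)   — eliminate ->
= ~(~(~(p4 | p2) | ~p2 | p4) | p2) | (p1 & p2)   — eliminate ->
= (~~(~(p4 | p2) | ~p2 | p4) & ~p2) | (p1 & p2)   — De Morgan
= ((~(p4 | p2) | ~p2 | p4) & ~p2) | (p1 & p2)   — double negation
= (((~p4 & ~p2) | ~p2 | p4) & ~p2) | (p1 & p2)   — De Morgan
= (~p4 & ~p2 & ~p2) | (~p2 & ~p2) | (p4 & ~p2) | (p1 & p2)   — distribute & over |
= ~p2 | (p1 & p2)   — simplify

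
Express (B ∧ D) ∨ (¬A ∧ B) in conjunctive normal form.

B ∧ (D ∨ ¬A)

(B ∧ D) ∨ (¬A ∧ B)
≡ (B ∨ ¬A) ∧ (B ∨ B) ∧ (D ∨ ¬A) ∧ (D ∨ B)   [distribute ∨ over ∧]
≡ B ∧ (D ∨ ¬A)   [simplify]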